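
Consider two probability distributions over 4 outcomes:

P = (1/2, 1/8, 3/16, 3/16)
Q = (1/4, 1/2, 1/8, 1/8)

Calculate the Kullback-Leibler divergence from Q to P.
D(P||Q) = Σ P(i) log₂(P(i)/Q(i))
  i=0: (1/2) × log₂((1/2)/(1/4)) = (1/2) × log₂(2) = 0.5000
  i=1: (1/8) × log₂((1/8)/(1/2)) = (1/8) × log₂(1/4) = -0.2500
  i=2: (3/16) × log₂((3/16)/(1/8)) = (3/16) × log₂(3/2) = 0.1097
  i=3: (3/16) × log₂((3/16)/(1/8)) = (3/16) × log₂(3/2) = 0.1097
D(P||Q) = 0.5000 - 0.2500 + 0.1097 + 0.1097
  = 0.4694 bits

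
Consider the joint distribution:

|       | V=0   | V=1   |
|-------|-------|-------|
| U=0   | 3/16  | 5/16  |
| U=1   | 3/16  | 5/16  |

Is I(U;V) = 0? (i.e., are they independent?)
Marginal P(U) (row sums):
  P(U=0) = 3/16 + 5/16 = 1/2
  P(U=1) = 3/16 + 5/16 = 1/2
Marginal P(V) (column sums):
  P(V=0) = 3/16 + 3/16 = 3/8
  P(V=1) = 5/16 + 5/16 = 5/8

U and V are independent iff P(U=i,V=j) = P(U=i)·P(V=j) for every cell.
  P(U=0)·P(V=0) = 1/2 × 3/8 = 3/16 = P(U=0,V=0) ✓
  P(U=0)·P(V=1) = 1/2 × 5/8 = 5/16 = P(U=0,V=1) ✓
  P(U=1)·P(V=0) = 1/2 × 3/8 = 3/16 = P(U=1,V=0) ✓
  P(U=1)·P(V=1) = 1/2 × 5/8 = 5/16 = P(U=1,V=1) ✓

Yes, U and V are independent: every cell factors, so I(U;V) = 0 bits.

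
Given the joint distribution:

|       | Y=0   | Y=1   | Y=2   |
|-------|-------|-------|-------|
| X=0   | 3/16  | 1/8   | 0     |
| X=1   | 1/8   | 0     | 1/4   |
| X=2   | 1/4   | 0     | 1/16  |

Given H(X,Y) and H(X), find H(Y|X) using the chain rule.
From the chain rule: H(X,Y) = H(X) + H(Y|X)
Therefore: H(Y|X) = H(X,Y) - H(X)

H(X,Y) = -[(3/16)·log₂(3/16) + (1/8)·log₂(1/8) + (1/8)·log₂(1/8) + (1/4)·log₂(1/4) + (1/4)·log₂(1/4) + (1/16)·log₂(1/16)]
  = 0.4528 + 0.3750 + 0.3750 + 0.5000 + 0.5000 + 0.2500
  = 2.4528 bits
Marginal P(X) (row sums):
  P(X=0) = 3/16 + 1/8 + 0 = 5/16
  P(X=1) = 1/8 + 0 + 1/4 = 3/8
  P(X=2) = 1/4 + 0 + 1/16 = 5/16
H(X) = -[(5/16)·log₂(5/16) + (3/8)·log₂(3/8) + (5/16)·log₂(5/16)]
  = 0.5244 + 0.5306 + 0.5244
  = 1.5794 bits

H(Y|X) = 2.4528 - 1.5794 = 0.8734 bits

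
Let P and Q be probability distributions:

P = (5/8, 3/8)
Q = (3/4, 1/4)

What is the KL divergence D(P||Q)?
D(P||Q) = Σ P(i) log₂(P(i)/Q(i))
  i=0: (5/8) × log₂((5/8)/(3/4)) = (5/8) × log₂(5/6) = -0.1644
  i=1: (3/8) × log₂((3/8)/(1/4)) = (3/8) × log₂(3/2) = 0.2194
D(P||Q) = -0.1644 + 0.2194
  = 0.0550 bits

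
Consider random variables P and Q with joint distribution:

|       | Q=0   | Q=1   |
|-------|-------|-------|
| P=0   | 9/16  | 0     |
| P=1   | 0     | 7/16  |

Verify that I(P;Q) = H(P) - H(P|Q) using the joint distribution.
Left side, from I(P;Q) = H(P) + H(Q) - H(P,Q):
Marginal P(P) (row sums):
  P(P=0) = 9/16 + 0 = 9/16
  P(P=1) = 0 + 7/16 = 7/16
Marginal P(Q) (column sums):
  P(Q=0) = 9/16 + 0 = 9/16
  P(Q=1) = 0 + 7/16 = 7/16

H(P) = -[(9/16)·log₂(9/16) + (7/16)·log₂(7/16)]
  = 0.4669 + 0.5218
  = 0.9887 bits
H(Q) = -[(9/16)·log₂(9/16) + (7/16)·log₂(7/16)]
  = 0.4669 + 0.5218
  = 0.9887 bits
H(P,Q) = -[(9/16)·log₂(9/16) + (7/16)·log₂(7/16)]
  = 0.4669 + 0.5218
  = 0.9887 bits

I(P;Q) = H(P) + H(Q) - H(P,Q)
  = 0.9887 + 0.9887 - 0.9887
  = 0.9887 bits

Right side, with H(P|Q) computed directly from the conditional probabilities:
H(P|Q) = -Σ P(P,Q)·log₂ P(P|Q), where P(P|Q) = P(P,Q) / P(Q)
  (cells with P(P,Q) = 0 contribute 0)
  (P=0,Q=0): P(P|Q) = (9/16)/(9/16) = 1;  -(9/16)·log₂(1) = 0.0000
  (P=1,Q=1): P(P|Q) = (7/16)/(7/16) = 1;  -(7/16)·log₂(1) = 0.0000
H(P|Q) = 0.0000 + 0.0000
  = 0.0000 bits
H(P) - H(P|Q) = 0.9887 - 0.0000 = 0.9887 bits

Both sides equal 0.9887 bits, so I(P;Q) = H(P) - H(P|Q) ✓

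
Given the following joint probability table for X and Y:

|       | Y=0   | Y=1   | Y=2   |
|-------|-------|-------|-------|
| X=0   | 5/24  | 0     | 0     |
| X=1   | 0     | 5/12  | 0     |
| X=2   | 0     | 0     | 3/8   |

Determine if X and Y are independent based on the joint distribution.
Marginal P(X) (row sums):
  P(X=0) = 5/24 + 0 + 0 = 5/24
  P(X=1) = 0 + 5/12 + 0 = 5/12
  P(X=2) = 0 + 0 + 3/8 = 3/8
Marginal P(Y) (column sums):
  P(Y=0) = 5/24 + 0 + 0 = 5/24
  P(Y=1) = 0 + 5/12 + 0 = 5/12
  P(Y=2) = 0 + 0 + 3/8 = 3/8

X and Y are independent iff P(X=i,Y=j) = P(X=i)·P(Y=j) for every cell.
  P(X=0)·P(Y=0) = 5/24 × 5/24 = 25/576, but P(X=0,Y=0) = 5/24 ✗

No, X and Y are not independent. Quantitatively, I(X;Y) > 0:

H(X) = -[(5/24)·log₂(5/24) + (5/12)·log₂(5/12) + (3/8)·log₂(3/8)]
  = 0.4715 + 0.5263 + 0.5306
  = 1.5284 bits
H(Y) = -[(5/24)·log₂(5/24) + (5/12)·log₂(5/12) + (3/8)·log₂(3/8)]
  = 0.4715 + 0.5263 + 0.5306
  = 1.5284 bits
H(X,Y) = -[(5/24)·log₂(5/24) + (5/12)·log₂(5/12) + (3/8)·log₂(3/8)]
  = 0.4715 + 0.5263 + 0.5306
  = 1.5284 bits
I(X;Y) = H(X) + H(Y) - H(X,Y) = 1.5284 + 1.5284 - 1.5284 = 1.5284 bits > 0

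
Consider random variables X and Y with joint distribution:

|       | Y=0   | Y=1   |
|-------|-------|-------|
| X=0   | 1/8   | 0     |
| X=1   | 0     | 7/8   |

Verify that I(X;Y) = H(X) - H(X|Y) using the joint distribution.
Left side, from I(X;Y) = H(X) + H(Y) - H(X,Y):
Marginal P(X) (row sums):
  P(X=0) = 1/8 + 0 = 1/8
  P(X=1) = 0 + 7/8 = 7/8
Marginal P(Y) (column sums):
  P(Y=0) = 1/8 + 0 = 1/8
  P(Y=1) = 0 + 7/8 = 7/8

H(X) = -[(1/8)·log₂(1/8) + (7/8)·log₂(7/8)]
  = 0.3750 + 0.1686
  = 0.5436 bits
H(Y) = -[(1/8)·log₂(1/8) + (7/8)·log₂(7/8)]
  = 0.3750 + 0.1686
  = 0.5436 bits
H(X,Y) = -[(1/8)·log₂(1/8) + (7/8)·log₂(7/8)]
  = 0.3750 + 0.1686
  = 0.5436 bits

I(X;Y) = H(X) + H(Y) - H(X,Y)
  = 0.5436 + 0.5436 - 0.5436
  = 0.5436 bits

Right side, with H(X|Y) computed directly from the conditional probabilities:
H(X|Y) = -Σ P(X,Y)·log₂ P(X|Y), where P(X|Y) = P(X,Y) / P(Y)
  (cells with P(X,Y) = 0 contribute 0)
  (X=0,Y=0): P(X|Y) = (1/8)/(1/8) = 1;  -(1/8)·log₂(1) = 0.0000
  (X=1,Y=1): P(X|Y) = (7/8)/(7/8) = 1;  -(7/8)·log₂(1) = 0.0000
H(X|Y) = 0.0000 + 0.0000
  = 0.0000 bits
H(X) - H(X|Y) = 0.5436 - 0.0000 = 0.5436 bits

Both sides equal 0.5436 bits, so I(X;Y) = H(X) - H(X|Y) ✓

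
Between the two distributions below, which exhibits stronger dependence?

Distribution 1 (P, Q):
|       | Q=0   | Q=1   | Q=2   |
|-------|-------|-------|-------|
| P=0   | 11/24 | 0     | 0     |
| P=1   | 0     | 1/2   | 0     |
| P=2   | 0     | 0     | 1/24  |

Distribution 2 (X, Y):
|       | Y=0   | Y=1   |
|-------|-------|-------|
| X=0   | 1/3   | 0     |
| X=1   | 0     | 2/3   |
Distribution 1 (P, Q):
Marginal P(P) (row sums):
  P(P=0) = 11/24 + 0 + 0 = 11/24
  P(P=1) = 0 + 1/2 + 0 = 1/2
  P(P=2) = 0 + 0 + 1/24 = 1/24
Marginal P(Q) (column sums):
  P(Q=0) = 11/24 + 0 + 0 = 11/24
  P(Q=1) = 0 + 1/2 + 0 = 1/2
  P(Q=2) = 0 + 0 + 1/24 = 1/24

H(P) = -[(11/24)·log₂(11/24) + (1/2)·log₂(1/2) + (1/24)·log₂(1/24)]
  = 0.5159 + 0.5000 + 0.1910
  = 1.2069 bits
H(Q) = -[(11/24)·log₂(11/24) + (1/2)·log₂(1/2) + (1/24)·log₂(1/24)]
  = 0.5159 + 0.5000 + 0.1910
  = 1.2069 bits
H(P,Q) = -[(11/24)·log₂(11/24) + (1/2)·log₂(1/2) + (1/24)·log₂(1/24)]
  = 0.5159 + 0.5000 + 0.1910
  = 1.2069 bits

I(P;Q) = H(P) + H(Q) - H(P,Q)
  = 1.2069 + 1.2069 - 1.2069
  = 1.2069 bits

Distribution 2 (X, Y):
Marginal P(X) (row sums):
  P(X=0) = 1/3 + 0 = 1/3
  P(X=1) = 0 + 2/3 = 2/3
Marginal P(Y) (column sums):
  P(Y=0) = 1/3 + 0 = 1/3
  P(Y=1) = 0 + 2/3 = 2/3

H(X) = -[(1/3)·log₂(1/3) + (2/3)·log₂(2/3)]
  = 0.5283 + 0.3900
  = 0.9183 bits
H(Y) = -[(1/3)·log₂(1/3) + (2/3)·log₂(2/3)]
  = 0.5283 + 0.3900
  = 0.9183 bits
H(X,Y) = -[(1/3)·log₂(1/3) + (2/3)·log₂(2/3)]
  = 0.5283 + 0.3900
  = 0.9183 bits

I(X;Y) = H(X) + H(Y) - H(X,Y)
  = 0.9183 + 0.9183 - 0.9183
  = 0.9183 bits

I(P;Q) = 1.2069 bits > I(X;Y) = 0.9183 bits, so (P, Q) has the higher mutual information (stronger dependence).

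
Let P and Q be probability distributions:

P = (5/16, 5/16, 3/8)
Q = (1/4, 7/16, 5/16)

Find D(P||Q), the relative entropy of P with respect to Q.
D(P||Q) = Σ P(i) log₂(P(i)/Q(i))
  i=0: (5/16) × log₂((5/16)/(1/4)) = (5/16) × log₂(5/4) = 0.1006
  i=1: (5/16) × log₂((5/16)/(7/16)) = (5/16) × log₂(5/7) = -0.1517
  i=2: (3/8) × log₂((3/8)/(5/16)) = (3/8) × log₂(6/5) = 0.0986
D(P||Q) = 0.1006 - 0.1517 + 0.0986
  = 0.0475 bits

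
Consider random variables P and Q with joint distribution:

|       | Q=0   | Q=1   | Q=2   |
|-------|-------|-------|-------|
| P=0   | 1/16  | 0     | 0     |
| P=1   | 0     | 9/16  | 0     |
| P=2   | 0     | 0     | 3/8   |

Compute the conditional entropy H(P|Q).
Marginal P(Q) (column sums):
  P(Q=0) = 1/16 + 0 + 0 = 1/16
  P(Q=1) = 0 + 9/16 + 0 = 9/16
  P(Q=2) = 0 + 0 + 3/8 = 3/8

H(P|Q) = -Σ P(P,Q)·log₂ P(P|Q), where P(P|Q) = P(P,Q) / P(Q)
  (cells with P(P,Q) = 0 contribute 0)
  (P=0,Q=0): P(P|Q) = (1/16)/(1/16) = 1;  -(1/16)·log₂(1) = 0.0000
  (P=1,Q=1): P(P|Q) = (9/16)/(9/16) = 1;  -(9/16)·log₂(1) = 0.0000
  (P=2,Q=2): P(P|Q) = (3/8)/(3/8) = 1;  -(3/8)·log₂(1) = 0.0000
H(P|Q) = 0.0000 + 0.0000 + 0.0000
  = 0.0000 bits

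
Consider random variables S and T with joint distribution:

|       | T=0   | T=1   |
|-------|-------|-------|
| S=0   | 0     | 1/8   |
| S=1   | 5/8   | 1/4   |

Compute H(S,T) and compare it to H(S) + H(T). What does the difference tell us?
Marginal P(S) (row sums):
  P(S=0) = 0 + 1/8 = 1/8
  P(S=1) = 5/8 + 1/4 = 7/8
Marginal P(T) (column sums):
  P(T=0) = 0 + 5/8 = 5/8
  P(T=1) = 1/8 + 1/4 = 3/8

H(S,T) = -[(1/8)·log₂(1/8) + (5/8)·log₂(5/8) + (1/4)·log₂(1/4)]
  = 0.3750 + 0.4238 + 0.5000
  = 1.2988 bits
H(S) = -[(1/8)·log₂(1/8) + (7/8)·log₂(7/8)]
  = 0.3750 + 0.1686
  = 0.5436 bits
H(T) = -[(5/8)·log₂(5/8) + (3/8)·log₂(3/8)]
  = 0.4238 + 0.5306
  = 0.9544 bits

H(S) + H(T) = 0.5436 + 0.9544 = 1.4980 bits
Difference: H(S) + H(T) - H(S,T) = 1.4980 - 1.2988 = 0.1992 bits = I(S;T)

The difference is the mutual information; it is positive here, so S and T are dependent (knowing one reduces uncertainty about the other by 0.1992 bits).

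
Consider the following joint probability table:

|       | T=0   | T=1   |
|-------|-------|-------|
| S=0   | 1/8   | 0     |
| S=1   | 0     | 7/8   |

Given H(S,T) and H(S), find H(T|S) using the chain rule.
From the chain rule: H(S,T) = H(S) + H(T|S)
Therefore: H(T|S) = H(S,T) - H(S)

H(S,T) = -[(1/8)·log₂(1/8) + (7/8)·log₂(7/8)]
  = 0.3750 + 0.1686
  = 0.5436 bits
Marginal P(S) (row sums):
  P(S=0) = 1/8 + 0 = 1/8
  P(S=1) = 0 + 7/8 = 7/8
H(S) = -[(1/8)·log₂(1/8) + (7/8)·log₂(7/8)]
  = 0.3750 + 0.1686
  = 0.5436 bits

H(T|S) = 0.5436 - 0.5436 = 0.0000 bits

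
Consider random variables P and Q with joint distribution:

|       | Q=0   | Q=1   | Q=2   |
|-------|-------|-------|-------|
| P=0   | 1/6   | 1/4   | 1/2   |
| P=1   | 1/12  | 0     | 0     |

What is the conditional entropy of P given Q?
Marginal P(Q) (column sums):
  P(Q=0) = 1/6 + 1/12 = 1/4
  P(Q=1) = 1/4 + 0 = 1/4
  P(Q=2) = 1/2 + 0 = 1/2

H(P|Q) = -Σ P(P,Q)·log₂ P(P|Q), where P(P|Q) = P(P,Q) / P(Q)
  (cells with P(P,Q) = 0 contribute 0)
  (P=0,Q=0): P(P|Q) = (1/6)/(1/4) = 2/3;  -(1/6)·log₂(2/3) = 0.0975
  (P=0,Q=1): P(P|Q) = (1/4)/(1/4) = 1;  -(1/4)·log₂(1) = 0.0000
  (P=0,Q=2): P(P|Q) = (1/2)/(1/2) = 1;  -(1/2)·log₂(1) = 0.0000
  (P=1,Q=0): P(P|Q) = (1/12)/(1/4) = 1/3;  -(1/12)·log₂(1/3) = 0.1321
H(P|Q) = 0.0975 + 0.0000 + 0.0000 + 0.1321
  = 0.2296 bits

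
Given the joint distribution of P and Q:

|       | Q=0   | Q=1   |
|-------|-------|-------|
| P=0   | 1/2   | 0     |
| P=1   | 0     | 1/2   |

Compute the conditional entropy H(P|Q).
Marginal P(Q) (column sums):
  P(Q=0) = 1/2 + 0 = 1/2
  P(Q=1) = 0 + 1/2 = 1/2

H(P|Q) = -Σ P(P,Q)·log₂ P(P|Q), where P(P|Q) = P(P,Q) / P(Q)
  (cells with P(P,Q) = 0 contribute 0)
  (P=0,Q=0): P(P|Q) = (1/2)/(1/2) = 1;  -(1/2)·log₂(1) = 0.0000
  (P=1,Q=1): P(P|Q) = (1/2)/(1/2) = 1;  -(1/2)·log₂(1) = 0.0000
H(P|Q) = 0.0000 + 0.0000
  = 0.0000 bits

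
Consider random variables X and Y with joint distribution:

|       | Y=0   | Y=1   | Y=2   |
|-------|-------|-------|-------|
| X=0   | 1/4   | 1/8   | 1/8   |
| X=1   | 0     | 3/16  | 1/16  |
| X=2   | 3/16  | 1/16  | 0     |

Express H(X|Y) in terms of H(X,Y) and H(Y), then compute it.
H(X|Y) = H(X,Y) - H(Y)

Marginal P(Y) (column sums):
  P(Y=0) = 1/4 + 0 + 3/16 = 7/16
  P(Y=1) = 1/8 + 3/16 + 1/16 = 3/8
  P(Y=2) = 1/8 + 1/16 + 0 = 3/16

H(X,Y) = -[(1/4)·log₂(1/4) + (1/8)·log₂(1/8) + (1/8)·log₂(1/8) + (3/16)·log₂(3/16) + (1/16)·log₂(1/16) + (3/16)·log₂(3/16) + (1/16)·log₂(1/16)]
  = 0.5000 + 0.3750 + 0.3750 + 0.4528 + 0.2500 + 0.4528 + 0.2500
  = 2.6556 bits
H(Y) = -[(7/16)·log₂(7/16) + (3/8)·log₂(3/8) + (3/16)·log₂(3/16)]
  = 0.5218 + 0.5306 + 0.4528
  = 1.5052 bits

H(X|Y) = 2.6556 - 1.5052 = 1.1504 bits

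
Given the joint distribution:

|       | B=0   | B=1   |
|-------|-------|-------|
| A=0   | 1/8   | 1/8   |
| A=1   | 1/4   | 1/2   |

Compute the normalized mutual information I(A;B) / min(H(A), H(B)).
Marginal P(A) (row sums):
  P(A=0) = 1/8 + 1/8 = 1/4
  P(A=1) = 1/4 + 1/2 = 3/4
Marginal P(B) (column sums):
  P(B=0) = 1/8 + 1/4 = 3/8
  P(B=1) = 1/8 + 1/2 = 5/8

H(A) = -[(1/4)·log₂(1/4) + (3/4)·log₂(3/4)]
  = 0.5000 + 0.3113
  = 0.8113 bits
H(B) = -[(3/8)·log₂(3/8) + (5/8)·log₂(5/8)]
  = 0.5306 + 0.4238
  = 0.9544 bits
H(A,B) = -[(1/8)·log₂(1/8) + (1/8)·log₂(1/8) + (1/4)·log₂(1/4) + (1/2)·log₂(1/2)]
  = 0.3750 + 0.3750 + 0.5000 + 0.5000
  = 1.7500 bits

I(A;B) = H(A) + H(B) - H(A,B)
  = 0.8113 + 0.9544 - 1.7500
  = 0.0157 bits

min(H(A), H(B)) = min(0.8113, 0.9544) = 0.8113 bits
Normalized MI = 0.0157 / 0.8113 = 0.0194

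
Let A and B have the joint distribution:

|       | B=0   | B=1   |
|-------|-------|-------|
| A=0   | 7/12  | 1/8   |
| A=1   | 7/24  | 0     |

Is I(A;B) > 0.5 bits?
Marginal P(A) (row sums):
  P(A=0) = 7/12 + 1/8 = 17/24
  P(A=1) = 7/24 + 0 = 7/24
Marginal P(B) (column sums):
  P(B=0) = 7/12 + 7/24 = 7/8
  P(B=1) = 1/8 + 0 = 1/8

H(A) = -[(17/24)·log₂(17/24) + (7/24)·log₂(7/24)]
  = 0.3524 + 0.5185
  = 0.8709 bits
H(B) = -[(7/8)·log₂(7/8) + (1/8)·log₂(1/8)]
  = 0.1686 + 0.3750
  = 0.5436 bits
H(A,B) = -[(7/12)·log₂(7/12) + (1/8)·log₂(1/8) + (7/24)·log₂(7/24)]
  = 0.4536 + 0.3750 + 0.5185
  = 1.3471 bits

I(A;B) = H(A) + H(B) - H(A,B)
  = 0.8709 + 0.5436 - 1.3471
  = 0.0674 bits

No. I(A;B) = 0.0674 bits, which is ≤ 0.5 bits.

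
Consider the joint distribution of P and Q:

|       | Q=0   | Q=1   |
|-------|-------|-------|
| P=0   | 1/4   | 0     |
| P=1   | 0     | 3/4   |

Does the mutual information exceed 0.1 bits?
Marginal P(P) (row sums):
  P(P=0) = 1/4 + 0 = 1/4
  P(P=1) = 0 + 3/4 = 3/4
Marginal P(Q) (column sums):
  P(Q=0) = 1/4 + 0 = 1/4
  P(Q=1) = 0 + 3/4 = 3/4

H(P) = -[(1/4)·log₂(1/4) + (3/4)·log₂(3/4)]
  = 0.5000 + 0.3113
  = 0.8113 bits
H(Q) = -[(1/4)·log₂(1/4) + (3/4)·log₂(3/4)]
  = 0.5000 + 0.3113
  = 0.8113 bits
H(P,Q) = -[(1/4)·log₂(1/4) + (3/4)·log₂(3/4)]
  = 0.5000 + 0.3113
  = 0.8113 bits

I(P;Q) = H(P) + H(Q) - H(P,Q)
  = 0.8113 + 0.8113 - 0.8113
  = 0.8113 bits

Yes. I(P;Q) = 0.8113 bits, which is > 0.1 bits.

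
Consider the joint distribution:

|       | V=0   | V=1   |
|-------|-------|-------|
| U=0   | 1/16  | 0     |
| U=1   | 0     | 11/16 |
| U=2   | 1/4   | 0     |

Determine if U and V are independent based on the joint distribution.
Marginal P(U) (row sums):
  P(U=0) = 1/16 + 0 = 1/16
  P(U=1) = 0 + 11/16 = 11/16
  P(U=2) = 1/4 + 0 = 1/4
Marginal P(V) (column sums):
  P(V=0) = 1/16 + 0 + 1/4 = 5/16
  P(V=1) = 0 + 11/16 + 0 = 11/16

U and V are independent iff P(U=i,V=j) = P(U=i)·P(V=j) for every cell.
  P(U=0)·P(V=0) = 1/16 × 5/16 = 5/256, but P(U=0,V=0) = 1/16 ✗

No, U and V are not independent. Quantitatively, I(U;V) > 0:

H(U) = -[(1/16)·log₂(1/16) + (11/16)·log₂(11/16) + (1/4)·log₂(1/4)]
  = 0.2500 + 0.3716 + 0.5000
  = 1.1216 bits
H(V) = -[(5/16)·log₂(5/16) + (11/16)·log₂(11/16)]
  = 0.5244 + 0.3716
  = 0.8960 bits
H(U,V) = -[(1/16)·log₂(1/16) + (11/16)·log₂(11/16) + (1/4)·log₂(1/4)]
  = 0.2500 + 0.3716 + 0.5000
  = 1.1216 bits
I(U;V) = H(U) + H(V) - H(U,V) = 1.1216 + 0.8960 - 1.1216 = 0.8960 bits > 0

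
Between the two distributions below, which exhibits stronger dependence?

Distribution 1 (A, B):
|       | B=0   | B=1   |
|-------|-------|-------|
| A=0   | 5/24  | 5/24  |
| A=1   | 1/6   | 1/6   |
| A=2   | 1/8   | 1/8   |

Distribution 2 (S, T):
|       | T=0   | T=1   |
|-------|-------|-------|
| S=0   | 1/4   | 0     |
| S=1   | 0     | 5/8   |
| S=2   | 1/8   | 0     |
Distribution 1 (A, B):
Marginal P(A) (row sums):
  P(A=0) = 5/24 + 5/24 = 5/12
  P(A=1) = 1/6 + 1/6 = 1/3
  P(A=2) = 1/8 + 1/8 = 1/4
Marginal P(B) (column sums):
  P(B=0) = 5/24 + 1/6 + 1/8 = 1/2
  P(B=1) = 5/24 + 1/6 + 1/8 = 1/2

H(A) = -[(5/12)·log₂(5/12) + (1/3)·log₂(1/3) + (1/4)·log₂(1/4)]
  = 0.5263 + 0.5283 + 0.5000
  = 1.5546 bits
H(B) = -[(1/2)·log₂(1/2) + (1/2)·log₂(1/2)]
  = 0.5000 + 0.5000
  = 1.0000 bits
H(A,B) = -[(5/24)·log₂(5/24) + (5/24)·log₂(5/24) + (1/6)·log₂(1/6) + (1/6)·log₂(1/6) + (1/8)·log₂(1/8) + (1/8)·log₂(1/8)]
  = 0.4715 + 0.4715 + 0.4308 + 0.4308 + 0.3750 + 0.3750
  = 2.5546 bits

I(A;B) = H(A) + H(B) - H(A,B)
  = 1.5546 + 1.0000 - 2.5546
  = 0.0000 bits

Distribution 2 (S, T):
Marginal P(S) (row sums):
  P(S=0) = 1/4 + 0 = 1/4
  P(S=1) = 0 + 5/8 = 5/8
  P(S=2) = 1/8 + 0 = 1/8
Marginal P(T) (column sums):
  P(T=0) = 1/4 + 0 + 1/8 = 3/8
  P(T=1) = 0 + 5/8 + 0 = 5/8

H(S) = -[(1/4)·log₂(1/4) + (5/8)·log₂(5/8) + (1/8)·log₂(1/8)]
  = 0.5000 + 0.4238 + 0.3750
  = 1.2988 bits
H(T) = -[(3/8)·log₂(3/8) + (5/8)·log₂(5/8)]
  = 0.5306 + 0.4238
  = 0.9544 bits
H(S,T) = -[(1/4)·log₂(1/4) + (5/8)·log₂(5/8) + (1/8)·log₂(1/8)]
  = 0.5000 + 0.4238 + 0.3750
  = 1.2988 bits

I(S;T) = H(S) + H(T) - H(S,T)
  = 1.2988 + 0.9544 - 1.2988
  = 0.9544 bits

I(S;T) = 0.9544 bits > I(A;B) = 0.0000 bits, so (S, T) has the higher mutual information (stronger dependence).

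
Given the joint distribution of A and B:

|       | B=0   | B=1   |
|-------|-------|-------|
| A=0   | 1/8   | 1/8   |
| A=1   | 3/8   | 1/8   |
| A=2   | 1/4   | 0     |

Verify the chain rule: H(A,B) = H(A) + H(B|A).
Left side:
H(A,B) = -[(1/8)·log₂(1/8) + (1/8)·log₂(1/8) + (3/8)·log₂(3/8) + (1/8)·log₂(1/8) + (1/4)·log₂(1/4)]
  = 0.3750 + 0.3750 + 0.5306 + 0.3750 + 0.5000
  = 2.1556 bits

Right side:
Marginal P(A) (row sums):
  P(A=0) = 1/8 + 1/8 = 1/4
  P(A=1) = 3/8 + 1/8 = 1/2
  P(A=2) = 1/4 + 0 = 1/4
H(A) = -[(1/4)·log₂(1/4) + (1/2)·log₂(1/2) + (1/4)·log₂(1/4)]
  = 0.5000 + 0.5000 + 0.5000
  = 1.5000 bits
H(B|A) = -Σ P(A,B)·log₂ P(B|A), where P(B|A) = P(A,B) / P(A)
  (cells with P(A,B) = 0 contribute 0)
  (A=0,B=0): P(B|A) = (1/8)/(1/4) = 1/2;  -(1/8)·log₂(1/2) = 0.1250
  (A=0,B=1): P(B|A) = (1/8)/(1/4) = 1/2;  -(1/8)·log₂(1/2) = 0.1250
  (A=1,B=0): P(B|A) = (3/8)/(1/2) = 3/4;  -(3/8)·log₂(3/4) = 0.1556
  (A=1,B=1): P(B|A) = (1/8)/(1/2) = 1/4;  -(1/8)·log₂(1/4) = 0.2500
  (A=2,B=0): P(B|A) = (1/4)/(1/4) = 1;  -(1/4)·log₂(1) = 0.0000
H(B|A) = 0.1250 + 0.1250 + 0.1556 + 0.2500 + 0.0000
  = 0.6556 bits
H(A) + H(B|A) = 1.5000 + 0.6556 = 2.1556 bits

Both sides equal 2.1556 bits, so the chain rule holds ✓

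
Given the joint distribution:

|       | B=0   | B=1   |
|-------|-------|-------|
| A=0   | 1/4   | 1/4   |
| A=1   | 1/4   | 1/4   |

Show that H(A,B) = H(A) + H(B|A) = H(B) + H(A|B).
Marginal P(A) (row sums):
  P(A=0) = 1/4 + 1/4 = 1/2
  P(A=1) = 1/4 + 1/4 = 1/2
Marginal P(B) (column sums):
  P(B=0) = 1/4 + 1/4 = 1/2
  P(B=1) = 1/4 + 1/4 = 1/2

Decomposition 1: H(A) + H(B|A)
H(A) = -[(1/2)·log₂(1/2) + (1/2)·log₂(1/2)]
  = 0.5000 + 0.5000
  = 1.0000 bits
H(B|A) = -Σ P(A,B)·log₂ P(B|A), where P(B|A) = P(A,B) / P(A)
  (A=0,B=0): P(B|A) = (1/4)/(1/2) = 1/2;  -(1/4)·log₂(1/2) = 0.2500
  (A=0,B=1): P(B|A) = (1/4)/(1/2) = 1/2;  -(1/4)·log₂(1/2) = 0.2500
  (A=1,B=0): P(B|A) = (1/4)/(1/2) = 1/2;  -(1/4)·log₂(1/2) = 0.2500
  (A=1,B=1): P(B|A) = (1/4)/(1/2) = 1/2;  -(1/4)·log₂(1/2) = 0.2500
H(B|A) = 0.2500 + 0.2500 + 0.2500 + 0.2500
  = 1.0000 bits
H(A) + H(B|A) = 1.0000 + 1.0000 = 2.0000 bits

Decomposition 2: H(B) + H(A|B)
H(B) = -[(1/2)·log₂(1/2) + (1/2)·log₂(1/2)]
  = 0.5000 + 0.5000
  = 1.0000 bits
H(A|B) = -Σ P(A,B)·log₂ P(A|B), where P(A|B) = P(A,B) / P(B)
  (A=0,B=0): P(A|B) = (1/4)/(1/2) = 1/2;  -(1/4)·log₂(1/2) = 0.2500
  (A=0,B=1): P(A|B) = (1/4)/(1/2) = 1/2;  -(1/4)·log₂(1/2) = 0.2500
  (A=1,B=0): P(A|B) = (1/4)/(1/2) = 1/2;  -(1/4)·log₂(1/2) = 0.2500
  (A=1,B=1): P(A|B) = (1/4)/(1/2) = 1/2;  -(1/4)·log₂(1/2) = 0.2500
H(A|B) = 0.2500 + 0.2500 + 0.2500 + 0.2500
  = 1.0000 bits
H(B) + H(A|B) = 1.0000 + 1.0000 = 2.0000 bits

Direct computation of the joint entropy:
H(A,B) = -[(1/4)·log₂(1/4) + (1/4)·log₂(1/4) + (1/4)·log₂(1/4) + (1/4)·log₂(1/4)]
  = 0.5000 + 0.5000 + 0.5000 + 0.5000
  = 2.0000 bits

All three agree: H(A,B) = 2.0000 bits ✓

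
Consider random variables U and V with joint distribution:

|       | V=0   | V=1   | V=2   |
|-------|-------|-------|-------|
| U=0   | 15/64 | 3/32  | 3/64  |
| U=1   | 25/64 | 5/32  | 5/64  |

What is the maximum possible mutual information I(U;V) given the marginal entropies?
The upper bound on mutual information is I(U;V) ≤ min(H(U), H(V)).

Marginal P(U) (row sums):
  P(U=0) = 15/64 + 3/32 + 3/64 = 3/8
  P(U=1) = 25/64 + 5/32 + 5/64 = 5/8
Marginal P(V) (column sums):
  P(V=0) = 15/64 + 25/64 = 5/8
  P(V=1) = 3/32 + 5/32 = 1/4
  P(V=2) = 3/64 + 5/64 = 1/8

H(U) = -[(3/8)·log₂(3/8) + (5/8)·log₂(5/8)]
  = 0.5306 + 0.4238
  = 0.9544 bits
H(V) = -[(5/8)·log₂(5/8) + (1/4)·log₂(1/4) + (1/8)·log₂(1/8)]
  = 0.4238 + 0.5000 + 0.3750
  = 1.2988 bits

Maximum possible I(U;V) = min(0.9544, 1.2988) = 0.9544 bits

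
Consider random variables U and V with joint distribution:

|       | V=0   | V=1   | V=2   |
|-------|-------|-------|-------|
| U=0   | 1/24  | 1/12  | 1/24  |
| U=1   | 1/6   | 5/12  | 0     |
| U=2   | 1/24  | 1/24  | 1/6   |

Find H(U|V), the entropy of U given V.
Marginal P(V) (column sums):
  P(V=0) = 1/24 + 1/6 + 1/24 = 1/4
  P(V=1) = 1/12 + 5/12 + 1/24 = 13/24
  P(V=2) = 1/24 + 0 + 1/6 = 5/24

H(U|V) = -Σ P(U,V)·log₂ P(U|V), where P(U|V) = P(U,V) / P(V)
  (cells with P(U,V) = 0 contribute 0)
  (U=0,V=0): P(U|V) = (1/24)/(1/4) = 1/6;  -(1/24)·log₂(1/6) = 0.1077
  (U=0,V=1): P(U|V) = (1/12)/(13/24) = 2/13;  -(1/12)·log₂(2/13) = 0.2250
  (U=0,V=2): P(U|V) = (1/24)/(5/24) = 1/5;  -(1/24)·log₂(1/5) = 0.0967
  (U=1,V=0): P(U|V) = (1/6)/(1/4) = 2/3;  -(1/6)·log₂(2/3) = 0.0975
  (U=1,V=1): P(U|V) = (5/12)/(13/24) = 10/13;  -(5/12)·log₂(10/13) = 0.1577
  (U=2,V=0): P(U|V) = (1/24)/(1/4) = 1/6;  -(1/24)·log₂(1/6) = 0.1077
  (U=2,V=1): P(U|V) = (1/24)/(13/24) = 1/13;  -(1/24)·log₂(1/13) = 0.1542
  (U=2,V=2): P(U|V) = (1/6)/(5/24) = 4/5;  -(1/6)·log₂(4/5) = 0.0537
H(U|V) = 0.1077 + 0.2250 + 0.0967 + 0.0975 + 0.1577 + 0.1077 + 0.1542 + 0.0537
  = 1.0002 bits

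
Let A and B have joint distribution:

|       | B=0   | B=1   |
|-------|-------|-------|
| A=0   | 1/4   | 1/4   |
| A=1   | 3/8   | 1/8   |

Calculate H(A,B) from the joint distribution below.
H(A,B) = -Σ P(A,B) log₂ P(A,B), summed over the non-zero cells:
H(A,B) = -[(1/4)·log₂(1/4) + (1/4)·log₂(1/4) + (3/8)·log₂(3/8) + (1/8)·log₂(1/8)]
  = 0.5000 + 0.5000 + 0.5306 + 0.3750
  = 1.9056 bits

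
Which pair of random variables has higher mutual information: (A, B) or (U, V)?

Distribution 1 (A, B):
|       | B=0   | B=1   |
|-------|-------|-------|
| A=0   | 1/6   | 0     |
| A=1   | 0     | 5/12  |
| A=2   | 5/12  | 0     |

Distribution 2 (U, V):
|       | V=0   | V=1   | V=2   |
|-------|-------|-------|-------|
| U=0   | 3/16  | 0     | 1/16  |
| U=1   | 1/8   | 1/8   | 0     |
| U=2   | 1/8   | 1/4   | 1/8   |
Distribution 1 (A, B):
Marginal P(A) (row sums):
  P(A=0) = 1/6 + 0 = 1/6
  P(A=1) = 0 + 5/12 = 5/12
  P(A=2) = 5/12 + 0 = 5/12
Marginal P(B) (column sums):
  P(B=0) = 1/6 + 0 + 5/12 = 7/12
  P(B=1) = 0 + 5/12 + 0 = 5/12

H(A) = -[(1/6)·log₂(1/6) + (5/12)·log₂(5/12) + (5/12)·log₂(5/12)]
  = 0.4308 + 0.5263 + 0.5263
  = 1.4834 bits
H(B) = -[(7/12)·log₂(7/12) + (5/12)·log₂(5/12)]
  = 0.4536 + 0.5263
  = 0.9799 bits
H(A,B) = -[(1/6)·log₂(1/6) + (5/12)·log₂(5/12) + (5/12)·log₂(5/12)]
  = 0.4308 + 0.5263 + 0.5263
  = 1.4834 bits

I(A;B) = H(A) + H(B) - H(A,B)
  = 1.4834 + 0.9799 - 1.4834
  = 0.9799 bits

Distribution 2 (U, V):
Marginal P(U) (row sums):
  P(U=0) = 3/16 + 0 + 1/16 = 1/4
  P(U=1) = 1/8 + 1/8 + 0 = 1/4
  P(U=2) = 1/8 + 1/4 + 1/8 = 1/2
Marginal P(V) (column sums):
  P(V=0) = 3/16 + 1/8 + 1/8 = 7/16
  P(V=1) = 0 + 1/8 + 1/4 = 3/8
  P(V=2) = 1/16 + 0 + 1/8 = 3/16

H(U) = -[(1/4)·log₂(1/4) + (1/4)·log₂(1/4) + (1/2)·log₂(1/2)]
  = 0.5000 + 0.5000 + 0.5000
  = 1.5000 bits
H(V) = -[(7/16)·log₂(7/16) + (3/8)·log₂(3/8) + (3/16)·log₂(3/16)]
  = 0.5218 + 0.5306 + 0.4528
  = 1.5052 bits
H(U,V) = -[(3/16)·log₂(3/16) + (1/16)·log₂(1/16) + (1/8)·log₂(1/8) + (1/8)·log₂(1/8) + (1/8)·log₂(1/8) + (1/4)·log₂(1/4) + (1/8)·log₂(1/8)]
  = 0.4528 + 0.2500 + 0.3750 + 0.3750 + 0.3750 + 0.5000 + 0.3750
  = 2.7028 bits

I(U;V) = H(U) + H(V) - H(U,V)
  = 1.5000 + 1.5052 - 2.7028
  = 0.3024 bits

I(A;B) = 0.9799 bits > I(U;V) = 0.3024 bits, so (A, B) has the higher mutual information (stronger dependence).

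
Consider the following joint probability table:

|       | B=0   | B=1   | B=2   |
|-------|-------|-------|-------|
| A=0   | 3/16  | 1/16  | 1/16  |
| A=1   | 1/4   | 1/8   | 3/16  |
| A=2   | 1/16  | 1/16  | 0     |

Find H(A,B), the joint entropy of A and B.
H(A,B) = -Σ P(A,B) log₂ P(A,B), summed over the non-zero cells:
H(A,B) = -[(3/16)·log₂(3/16) + (1/16)·log₂(1/16) + (1/16)·log₂(1/16) + (1/4)·log₂(1/4) + (1/8)·log₂(1/8) + (3/16)·log₂(3/16) + (1/16)·log₂(1/16) + (1/16)·log₂(1/16)]
  = 0.4528 + 0.2500 + 0.2500 + 0.5000 + 0.3750 + 0.4528 + 0.2500 + 0.2500
  = 2.7806 bits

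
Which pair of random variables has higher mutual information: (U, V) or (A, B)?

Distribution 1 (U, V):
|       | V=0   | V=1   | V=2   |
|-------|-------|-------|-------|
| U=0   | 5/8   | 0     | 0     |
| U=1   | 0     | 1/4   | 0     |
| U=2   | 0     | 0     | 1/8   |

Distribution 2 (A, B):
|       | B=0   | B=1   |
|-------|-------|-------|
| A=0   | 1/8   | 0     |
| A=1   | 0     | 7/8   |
Distribution 1 (U, V):
Marginal P(U) (row sums):
  P(U=0) = 5/8 + 0 + 0 = 5/8
  P(U=1) = 0 + 1/4 + 0 = 1/4
  P(U=2) = 0 + 0 + 1/8 = 1/8
Marginal P(V) (column sums):
  P(V=0) = 5/8 + 0 + 0 = 5/8
  P(V=1) = 0 + 1/4 + 0 = 1/4
  P(V=2) = 0 + 0 + 1/8 = 1/8

H(U) = -[(5/8)·log₂(5/8) + (1/4)·log₂(1/4) + (1/8)·log₂(1/8)]
  = 0.4238 + 0.5000 + 0.3750
  = 1.2988 bits
H(V) = -[(5/8)·log₂(5/8) + (1/4)·log₂(1/4) + (1/8)·log₂(1/8)]
  = 0.4238 + 0.5000 + 0.3750
  = 1.2988 bits
H(U,V) = -[(5/8)·log₂(5/8) + (1/4)·log₂(1/4) + (1/8)·log₂(1/8)]
  = 0.4238 + 0.5000 + 0.3750
  = 1.2988 bits

I(U;V) = H(U) + H(V) - H(U,V)
  = 1.2988 + 1.2988 - 1.2988
  = 1.2988 bits

Distribution 2 (A, B):
Marginal P(A) (row sums):
  P(A=0) = 1/8 + 0 = 1/8
  P(A=1) = 0 + 7/8 = 7/8
Marginal P(B) (column sums):
  P(B=0) = 1/8 + 0 = 1/8
  P(B=1) = 0 + 7/8 = 7/8

H(A) = -[(1/8)·log₂(1/8) + (7/8)·log₂(7/8)]
  = 0.3750 + 0.1686
  = 0.5436 bits
H(B) = -[(1/8)·log₂(1/8) + (7/8)·log₂(7/8)]
  = 0.3750 + 0.1686
  = 0.5436 bits
H(A,B) = -[(1/8)·log₂(1/8) + (7/8)·log₂(7/8)]
  = 0.3750 + 0.1686
  = 0.5436 bits

I(A;B) = H(A) + H(B) - H(A,B)
  = 0.5436 + 0.5436 - 0.5436
  = 0.5436 bits

I(U;V) = 1.2988 bits > I(A;B) = 0.5436 bits, so (U, V) has the higher mutual information (stronger dependence).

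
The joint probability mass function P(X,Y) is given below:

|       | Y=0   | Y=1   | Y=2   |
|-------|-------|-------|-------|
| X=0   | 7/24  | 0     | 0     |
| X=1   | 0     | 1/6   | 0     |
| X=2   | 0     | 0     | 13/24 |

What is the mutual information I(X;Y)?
Marginal P(X) (row sums):
  P(X=0) = 7/24 + 0 + 0 = 7/24
  P(X=1) = 0 + 1/6 + 0 = 1/6
  P(X=2) = 0 + 0 + 13/24 = 13/24
Marginal P(Y) (column sums):
  P(Y=0) = 7/24 + 0 + 0 = 7/24
  P(Y=1) = 0 + 1/6 + 0 = 1/6
  P(Y=2) = 0 + 0 + 13/24 = 13/24

H(X) = -[(7/24)·log₂(7/24) + (1/6)·log₂(1/6) + (13/24)·log₂(13/24)]
  = 0.5185 + 0.4308 + 0.4791
  = 1.4284 bits
H(Y) = -[(7/24)·log₂(7/24) + (1/6)·log₂(1/6) + (13/24)·log₂(13/24)]
  = 0.5185 + 0.4308 + 0.4791
  = 1.4284 bits
H(X,Y) = -[(7/24)·log₂(7/24) + (1/6)·log₂(1/6) + (13/24)·log₂(13/24)]
  = 0.5185 + 0.4308 + 0.4791
  = 1.4284 bits

I(X;Y) = H(X) + H(Y) - H(X,Y)
  = 1.4284 + 1.4284 - 1.4284
  = 1.4284 bits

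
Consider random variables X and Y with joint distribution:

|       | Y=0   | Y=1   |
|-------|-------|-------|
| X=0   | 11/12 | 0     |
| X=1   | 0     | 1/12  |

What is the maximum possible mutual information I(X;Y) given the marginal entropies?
The upper bound on mutual information is I(X;Y) ≤ min(H(X), H(Y)).

Marginal P(X) (row sums):
  P(X=0) = 11/12 + 0 = 11/12
  P(X=1) = 0 + 1/12 = 1/12
Marginal P(Y) (column sums):
  P(Y=0) = 11/12 + 0 = 11/12
  P(Y=1) = 0 + 1/12 = 1/12

H(X) = -[(11/12)·log₂(11/12) + (1/12)·log₂(1/12)]
  = 0.1151 + 0.2987
  = 0.4138 bits
H(Y) = -[(11/12)·log₂(11/12) + (1/12)·log₂(1/12)]
  = 0.1151 + 0.2987
  = 0.4138 bits

Maximum possible I(X;Y) = min(0.4138, 0.4138) = 0.4138 bits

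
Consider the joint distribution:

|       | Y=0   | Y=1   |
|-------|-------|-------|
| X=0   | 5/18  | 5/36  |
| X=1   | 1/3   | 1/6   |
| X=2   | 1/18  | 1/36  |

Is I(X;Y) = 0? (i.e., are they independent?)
Marginal P(X) (row sums):
  P(X=0) = 5/18 + 5/36 = 5/12
  P(X=1) = 1/3 + 1/6 = 1/2
  P(X=2) = 1/18 + 1/36 = 1/12
Marginal P(Y) (column sums):
  P(Y=0) = 5/18 + 1/3 + 1/18 = 2/3
  P(Y=1) = 5/36 + 1/6 + 1/36 = 1/3

X and Y are independent iff P(X=i,Y=j) = P(X=i)·P(Y=j) for every cell.
  P(X=0)·P(Y=0) = 5/12 × 2/3 = 5/18 = P(X=0,Y=0) ✓
  P(X=0)·P(Y=1) = 5/12 × 1/3 = 5/36 = P(X=0,Y=1) ✓
  P(X=1)·P(Y=0) = 1/2 × 2/3 = 1/3 = P(X=1,Y=0) ✓
  P(X=1)·P(Y=1) = 1/2 × 1/3 = 1/6 = P(X=1,Y=1) ✓
  P(X=2)·P(Y=0) = 1/12 × 2/3 = 1/18 = P(X=2,Y=0) ✓
  P(X=2)·P(Y=1) = 1/12 × 1/3 = 1/36 = P(X=2,Y=1) ✓

Yes, X and Y are independent: every cell factors, so I(X;Y) = 0 bits.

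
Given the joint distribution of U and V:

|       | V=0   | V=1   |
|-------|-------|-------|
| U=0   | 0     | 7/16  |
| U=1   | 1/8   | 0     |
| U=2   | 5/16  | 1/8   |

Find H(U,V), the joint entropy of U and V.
H(U,V) = -Σ P(U,V) log₂ P(U,V), summed over the non-zero cells:
H(U,V) = -[(7/16)·log₂(7/16) + (1/8)·log₂(1/8) + (5/16)·log₂(5/16) + (1/8)·log₂(1/8)]
  = 0.5218 + 0.3750 + 0.5244 + 0.3750
  = 1.7962 bits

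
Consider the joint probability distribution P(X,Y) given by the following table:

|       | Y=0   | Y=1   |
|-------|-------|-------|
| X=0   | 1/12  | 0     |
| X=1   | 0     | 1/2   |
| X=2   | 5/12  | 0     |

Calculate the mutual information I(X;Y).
Marginal P(X) (row sums):
  P(X=0) = 1/12 + 0 = 1/12
  P(X=1) = 0 + 1/2 = 1/2
  P(X=2) = 5/12 + 0 = 5/12
Marginal P(Y) (column sums):
  P(Y=0) = 1/12 + 0 + 5/12 = 1/2
  P(Y=1) = 0 + 1/2 + 0 = 1/2

H(X) = -[(1/12)·log₂(1/12) + (1/2)·log₂(1/2) + (5/12)·log₂(5/12)]
  = 0.2987 + 0.5000 + 0.5263
  = 1.3250 bits
H(Y) = -[(1/2)·log₂(1/2) + (1/2)·log₂(1/2)]
  = 0.5000 + 0.5000
  = 1.0000 bits
H(X,Y) = -[(1/12)·log₂(1/12) + (1/2)·log₂(1/2) + (5/12)·log₂(5/12)]
  = 0.2987 + 0.5000 + 0.5263
  = 1.3250 bits

I(X;Y) = H(X) + H(Y) - H(X,Y)
  = 1.3250 + 1.0000 - 1.3250
  = 1.0000 bits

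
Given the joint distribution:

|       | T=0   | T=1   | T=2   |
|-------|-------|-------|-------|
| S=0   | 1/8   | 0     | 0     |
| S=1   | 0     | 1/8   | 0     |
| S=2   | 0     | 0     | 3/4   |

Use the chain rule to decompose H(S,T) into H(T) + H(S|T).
By the chain rule: H(S,T) = H(T) + H(S|T)

Marginal P(T) (column sums):
  P(T=0) = 1/8 + 0 + 0 = 1/8
  P(T=1) = 0 + 1/8 + 0 = 1/8
  P(T=2) = 0 + 0 + 3/4 = 3/4
H(T) = -[(1/8)·log₂(1/8) + (1/8)·log₂(1/8) + (3/4)·log₂(3/4)]
  = 0.3750 + 0.3750 + 0.3113
  = 1.0613 bits
H(S|T) = -Σ P(S,T)·log₂ P(S|T), where P(S|T) = P(S,T) / P(T)
  (cells with P(S,T) = 0 contribute 0)
  (S=0,T=0): P(S|T) = (1/8)/(1/8) = 1;  -(1/8)·log₂(1) = 0.0000
  (S=1,T=1): P(S|T) = (1/8)/(1/8) = 1;  -(1/8)·log₂(1) = 0.0000
  (S=2,T=2): P(S|T) = (3/4)/(3/4) = 1;  -(3/4)·log₂(1) = 0.0000
H(S|T) = 0.0000 + 0.0000 + 0.0000
  = 0.0000 bits

H(S,T) = H(T) + H(S|T) = 1.0613 + 0.0000 = 1.0613 bits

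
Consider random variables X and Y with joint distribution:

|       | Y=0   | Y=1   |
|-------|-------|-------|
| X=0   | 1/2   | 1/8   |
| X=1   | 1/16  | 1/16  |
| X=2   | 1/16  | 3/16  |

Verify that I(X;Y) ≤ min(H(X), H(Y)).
Marginal P(X) (row sums):
  P(X=0) = 1/2 + 1/8 = 5/8
  P(X=1) = 1/16 + 1/16 = 1/8
  P(X=2) = 1/16 + 3/16 = 1/4
Marginal P(Y) (column sums):
  P(Y=0) = 1/2 + 1/16 + 1/16 = 5/8
  P(Y=1) = 1/8 + 1/16 + 3/16 = 3/8

H(X) = -[(5/8)·log₂(5/8) + (1/8)·log₂(1/8) + (1/4)·log₂(1/4)]
  = 0.4238 + 0.3750 + 0.5000
  = 1.2988 bits
H(Y) = -[(5/8)·log₂(5/8) + (3/8)·log₂(3/8)]
  = 0.4238 + 0.5306
  = 0.9544 bits
H(X,Y) = -[(1/2)·log₂(1/2) + (1/8)·log₂(1/8) + (1/16)·log₂(1/16) + (1/16)·log₂(1/16) + (1/16)·log₂(1/16) + (3/16)·log₂(3/16)]
  = 0.5000 + 0.3750 + 0.2500 + 0.2500 + 0.2500 + 0.4528
  = 2.0778 bits

I(X;Y) = H(X) + H(Y) - H(X,Y)
  = 1.2988 + 0.9544 - 2.0778
  = 0.1754 bits

min(H(X), H(Y)) = min(1.2988, 0.9544) = 0.9544 bits
Since 0.1754 ≤ 0.9544, the bound is satisfied ✓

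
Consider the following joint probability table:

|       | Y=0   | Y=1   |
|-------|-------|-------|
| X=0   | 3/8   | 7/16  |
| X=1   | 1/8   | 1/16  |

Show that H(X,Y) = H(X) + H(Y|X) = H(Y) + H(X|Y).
Marginal P(X) (row sums):
  P(X=0) = 3/8 + 7/16 = 13/16
  P(X=1) = 1/8 + 1/16 = 3/16
Marginal P(Y) (column sums):
  P(Y=0) = 3/8 + 1/8 = 1/2
  P(Y=1) = 7/16 + 1/16 = 1/2

Decomposition 1: H(X) + H(Y|X)
H(X) = -[(13/16)·log₂(13/16) + (3/16)·log₂(3/16)]
  = 0.2434 + 0.4528
  = 0.6962 bits
H(Y|X) = -Σ P(X,Y)·log₂ P(Y|X), where P(Y|X) = P(X,Y) / P(X)
  (X=0,Y=0): P(Y|X) = (3/8)/(13/16) = 6/13;  -(3/8)·log₂(6/13) = 0.4183
  (X=0,Y=1): P(Y|X) = (7/16)/(13/16) = 7/13;  -(7/16)·log₂(7/13) = 0.3907
  (X=1,Y=0): P(Y|X) = (1/8)/(3/16) = 2/3;  -(1/8)·log₂(2/3) = 0.0731
  (X=1,Y=1): P(Y|X) = (1/16)/(3/16) = 1/3;  -(1/16)·log₂(1/3) = 0.0991
H(Y|X) = 0.4183 + 0.3907 + 0.0731 + 0.0991
  = 0.9812 bits
H(X) + H(Y|X) = 0.6962 + 0.9812 = 1.6774 bits

Decomposition 2: H(Y) + H(X|Y)
H(Y) = -[(1/2)·log₂(1/2) + (1/2)·log₂(1/2)]
  = 0.5000 + 0.5000
  = 1.0000 bits
H(X|Y) = -Σ P(X,Y)·log₂ P(X|Y), where P(X|Y) = P(X,Y) / P(Y)
  (X=0,Y=0): P(X|Y) = (3/8)/(1/2) = 3/4;  -(3/8)·log₂(3/4) = 0.1556
  (X=0,Y=1): P(X|Y) = (7/16)/(1/2) = 7/8;  -(7/16)·log₂(7/8) = 0.0843
  (X=1,Y=0): P(X|Y) = (1/8)/(1/2) = 1/4;  -(1/8)·log₂(1/4) = 0.2500
  (X=1,Y=1): P(X|Y) = (1/16)/(1/2) = 1/8;  -(1/16)·log₂(1/8) = 0.1875
H(X|Y) = 0.1556 + 0.0843 + 0.2500 + 0.1875
  = 0.6774 bits
H(Y) + H(X|Y) = 1.0000 + 0.6774 = 1.6774 bits

Direct computation of the joint entropy:
H(X,Y) = -[(3/8)·log₂(3/8) + (7/16)·log₂(7/16) + (1/8)·log₂(1/8) + (1/16)·log₂(1/16)]
  = 0.5306 + 0.5218 + 0.3750 + 0.2500
  = 1.6774 bits

All three agree: H(X,Y) = 1.6774 bits ✓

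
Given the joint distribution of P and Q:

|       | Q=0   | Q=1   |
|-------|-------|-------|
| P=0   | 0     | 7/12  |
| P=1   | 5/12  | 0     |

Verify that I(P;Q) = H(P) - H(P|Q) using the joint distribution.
Left side, from I(P;Q) = H(P) + H(Q) - H(P,Q):
Marginal P(P) (row sums):
  P(P=0) = 0 + 7/12 = 7/12
  P(P=1) = 5/12 + 0 = 5/12
Marginal P(Q) (column sums):
  P(Q=0) = 0 + 5/12 = 5/12
  P(Q=1) = 7/12 + 0 = 7/12

H(P) = -[(7/12)·log₂(7/12) + (5/12)·log₂(5/12)]
  = 0.4536 + 0.5263
  = 0.9799 bits
H(Q) = -[(5/12)·log₂(5/12) + (7/12)·log₂(7/12)]
  = 0.5263 + 0.4536
  = 0.9799 bits
H(P,Q) = -[(7/12)·log₂(7/12) + (5/12)·log₂(5/12)]
  = 0.4536 + 0.5263
  = 0.9799 bits

I(P;Q) = H(P) + H(Q) - H(P,Q)
  = 0.9799 + 0.9799 - 0.9799
  = 0.9799 bits

Right side, with H(P|Q) computed directly from the conditional probabilities:
H(P|Q) = -Σ P(P,Q)·log₂ P(P|Q), where P(P|Q) = P(P,Q) / P(Q)
  (cells with P(P,Q) = 0 contribute 0)
  (P=0,Q=1): P(P|Q) = (7/12)/(7/12) = 1;  -(7/12)·log₂(1) = 0.0000
  (P=1,Q=0): P(P|Q) = (5/12)/(5/12) = 1;  -(5/12)·log₂(1) = 0.0000
H(P|Q) = 0.0000 + 0.0000
  = 0.0000 bits
H(P) - H(P|Q) = 0.9799 - 0.0000 = 0.9799 bits

Both sides equal 0.9799 bits, so I(P;Q) = H(P) - H(P|Q) ✓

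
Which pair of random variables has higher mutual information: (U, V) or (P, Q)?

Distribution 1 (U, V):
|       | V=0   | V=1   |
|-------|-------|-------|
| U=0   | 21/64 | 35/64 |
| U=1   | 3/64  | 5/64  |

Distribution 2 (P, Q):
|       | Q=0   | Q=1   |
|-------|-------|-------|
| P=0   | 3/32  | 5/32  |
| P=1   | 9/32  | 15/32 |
Distribution 1 (U, V):
Marginal P(U) (row sums):
  P(U=0) = 21/64 + 35/64 = 7/8
  P(U=1) = 3/64 + 5/64 = 1/8
Marginal P(V) (column sums):
  P(V=0) = 21/64 + 3/64 = 3/8
  P(V=1) = 35/64 + 5/64 = 5/8

H(U) = -[(7/8)·log₂(7/8) + (1/8)·log₂(1/8)]
  = 0.1686 + 0.3750
  = 0.5436 bits
H(V) = -[(3/8)·log₂(3/8) + (5/8)·log₂(5/8)]
  = 0.5306 + 0.4238
  = 0.9544 bits
H(U,V) = -[(21/64)·log₂(21/64) + (35/64)·log₂(35/64) + (3/64)·log₂(3/64) + (5/64)·log₂(5/64)]
  = 0.5275 + 0.4762 + 0.2070 + 0.2873
  = 1.4980 bits

I(U;V) = H(U) + H(V) - H(U,V)
  = 0.5436 + 0.9544 - 1.4980
  = 0.0000 bits

Distribution 2 (P, Q):
Marginal P(P) (row sums):
  P(P=0) = 3/32 + 5/32 = 1/4
  P(P=1) = 9/32 + 15/32 = 3/4
Marginal P(Q) (column sums):
  P(Q=0) = 3/32 + 9/32 = 3/8
  P(Q=1) = 5/32 + 15/32 = 5/8

H(P) = -[(1/4)·log₂(1/4) + (3/4)·log₂(3/4)]
  = 0.5000 + 0.3113
  = 0.8113 bits
H(Q) = -[(3/8)·log₂(3/8) + (5/8)·log₂(5/8)]
  = 0.5306 + 0.4238
  = 0.9544 bits
H(P,Q) = -[(3/32)·log₂(3/32) + (5/32)·log₂(5/32) + (9/32)·log₂(9/32) + (15/32)·log₂(15/32)]
  = 0.3202 + 0.4184 + 0.5147 + 0.5124
  = 1.7657 bits

I(P;Q) = H(P) + H(Q) - H(P,Q)
  = 0.8113 + 0.9544 - 1.7657
  = 0.0000 bits

Both joint tables factor as the product of their marginals, so I(U;V) = I(P;Q) = 0 bits: neither is larger (both pairs are independent).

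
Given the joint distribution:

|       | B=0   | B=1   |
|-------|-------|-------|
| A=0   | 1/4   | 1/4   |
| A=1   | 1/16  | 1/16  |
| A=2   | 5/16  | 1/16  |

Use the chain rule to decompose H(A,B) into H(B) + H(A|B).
By the chain rule: H(A,B) = H(B) + H(A|B)

Marginal P(B) (column sums):
  P(B=0) = 1/4 + 1/16 + 5/16 = 5/8
  P(B=1) = 1/4 + 1/16 + 1/16 = 3/8
H(B) = -[(5/8)·log₂(5/8) + (3/8)·log₂(3/8)]
  = 0.4238 + 0.5306
  = 0.9544 bits
H(A|B) = -Σ P(A,B)·log₂ P(A|B), where P(A|B) = P(A,B) / P(B)
  (A=0,B=0): P(A|B) = (1/4)/(5/8) = 2/5;  -(1/4)·log₂(2/5) = 0.3305
  (A=0,B=1): P(A|B) = (1/4)/(3/8) = 2/3;  -(1/4)·log₂(2/3) = 0.1462
  (A=1,B=0): P(A|B) = (1/16)/(5/8) = 1/10;  -(1/16)·log₂(1/10) = 0.2076
  (A=1,B=1): P(A|B) = (1/16)/(3/8) = 1/6;  -(1/16)·log₂(1/6) = 0.1616
  (A=2,B=0): P(A|B) = (5/16)/(5/8) = 1/2;  -(5/16)·log₂(1/2) = 0.3125
  (A=2,B=1): P(A|B) = (1/16)/(3/8) = 1/6;  -(1/16)·log₂(1/6) = 0.1616
H(A|B) = 0.3305 + 0.1462 + 0.2076 + 0.1616 + 0.3125 + 0.1616
  = 1.3200 bits

H(A,B) = H(B) + H(A|B) = 0.9544 + 1.3200 = 2.2744 bits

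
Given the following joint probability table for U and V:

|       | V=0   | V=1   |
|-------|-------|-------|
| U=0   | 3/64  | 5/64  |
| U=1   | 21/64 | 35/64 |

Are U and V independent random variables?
Marginal P(U) (row sums):
  P(U=0) = 3/64 + 5/64 = 1/8
  P(U=1) = 21/64 + 35/64 = 7/8
Marginal P(V) (column sums):
  P(V=0) = 3/64 + 21/64 = 3/8
  P(V=1) = 5/64 + 35/64 = 5/8

U and V are independent iff P(U=i,V=j) = P(U=i)·P(V=j) for every cell.
  P(U=0)·P(V=0) = 1/8 × 3/8 = 3/64 = P(U=0,V=0) ✓
  P(U=0)·P(V=1) = 1/8 × 5/8 = 5/64 = P(U=0,V=1) ✓
  P(U=1)·P(V=0) = 7/8 × 3/8 = 21/64 = P(U=1,V=0) ✓
  P(U=1)·P(V=1) = 7/8 × 5/8 = 35/64 = P(U=1,V=1) ✓

Yes, U and V are independent: every cell factors, so I(U;V) = 0 bits.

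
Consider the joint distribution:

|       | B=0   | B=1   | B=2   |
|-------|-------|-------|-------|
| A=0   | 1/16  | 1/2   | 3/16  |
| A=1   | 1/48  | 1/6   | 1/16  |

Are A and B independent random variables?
Marginal P(A) (row sums):
  P(A=0) = 1/16 + 1/2 + 3/16 = 3/4
  P(A=1) = 1/48 + 1/6 + 1/16 = 1/4
Marginal P(B) (column sums):
  P(B=0) = 1/16 + 1/48 = 1/12
  P(B=1) = 1/2 + 1/6 = 2/3
  P(B=2) = 3/16 + 1/16 = 1/4

A and B are independent iff P(A=i,B=j) = P(A=i)·P(B=j) for every cell.
  P(A=0)·P(B=0) = 3/4 × 1/12 = 1/16 = P(A=0,B=0) ✓
  P(A=0)·P(B=1) = 3/4 × 2/3 = 1/2 = P(A=0,B=1) ✓
  P(A=0)·P(B=2) = 3/4 × 1/4 = 3/16 = P(A=0,B=2) ✓
  P(A=1)·P(B=0) = 1/4 × 1/12 = 1/48 = P(A=1,B=0) ✓
  P(A=1)·P(B=1) = 1/4 × 2/3 = 1/6 = P(A=1,B=1) ✓
  P(A=1)·P(B=2) = 1/4 × 1/4 = 1/16 = P(A=1,B=2) ✓

Yes, A and B are independent: every cell factors, so I(A;B) = 0 bits.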